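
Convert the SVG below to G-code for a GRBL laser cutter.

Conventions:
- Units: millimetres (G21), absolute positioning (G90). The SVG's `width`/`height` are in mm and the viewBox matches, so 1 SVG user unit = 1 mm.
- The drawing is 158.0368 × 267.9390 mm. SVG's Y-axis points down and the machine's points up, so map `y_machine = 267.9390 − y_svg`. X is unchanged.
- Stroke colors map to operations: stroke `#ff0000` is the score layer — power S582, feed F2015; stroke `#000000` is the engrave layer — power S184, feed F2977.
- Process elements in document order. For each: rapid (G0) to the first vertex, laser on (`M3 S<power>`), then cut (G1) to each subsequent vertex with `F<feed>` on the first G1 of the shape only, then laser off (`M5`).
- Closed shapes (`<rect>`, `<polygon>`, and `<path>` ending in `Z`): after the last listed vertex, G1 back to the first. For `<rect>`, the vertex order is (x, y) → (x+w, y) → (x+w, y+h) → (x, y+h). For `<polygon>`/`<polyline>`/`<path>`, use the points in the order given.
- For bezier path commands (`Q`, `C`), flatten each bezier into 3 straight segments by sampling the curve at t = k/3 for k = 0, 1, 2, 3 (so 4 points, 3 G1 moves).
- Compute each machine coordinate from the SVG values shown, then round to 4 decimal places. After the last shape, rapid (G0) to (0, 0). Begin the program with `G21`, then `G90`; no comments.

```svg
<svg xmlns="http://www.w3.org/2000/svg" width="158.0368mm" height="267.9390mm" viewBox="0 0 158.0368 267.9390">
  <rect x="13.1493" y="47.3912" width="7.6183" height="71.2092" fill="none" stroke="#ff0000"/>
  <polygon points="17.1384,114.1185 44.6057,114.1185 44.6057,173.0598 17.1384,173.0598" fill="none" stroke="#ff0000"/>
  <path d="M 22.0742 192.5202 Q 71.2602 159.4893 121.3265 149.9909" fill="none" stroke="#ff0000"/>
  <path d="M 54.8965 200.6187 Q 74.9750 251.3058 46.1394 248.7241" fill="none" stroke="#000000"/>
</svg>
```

G21
G90
G0 X13.1493 Y220.5478
M3 S582
G1 X20.7676 Y220.5478 F2015
G1 X20.7676 Y149.3386
G1 X13.1493 Y149.3386
G1 X13.1493 Y220.5478
M5
G0 X17.1384 Y153.8205
M3 S582
G1 X44.6057 Y153.8205 F2015
G1 X44.6057 Y94.8792
G1 X17.1384 Y94.8792
G1 X17.1384 Y153.8205
M5
G0 X22.0742 Y75.4188
M3 S582
G1 X54.9627 Y94.8247 F2015
G1 X88.0468 Y109.0011
G1 X121.3265 Y117.9481
M5
G0 X54.8965 Y67.3203
M3 S184
G1 X62.8473 Y39.4477 F2977
G1 X59.9282 Y23.4125
G1 X46.1394 Y19.2149
M5
G0 X0.0000 Y0.0000

1 u = 1 mm; y_m = 267.9390 − y.

[1] `<rect>` rectangle, #ff0000→score S582 F2015: (13.1493,220.5478) → (20.7676,220.5478) → (20.7676,149.3386) → (13.1493,149.3386) → (13.1493,220.5478) (closed)

[2] `<polygon>` rectangle, #ff0000→score S582 F2015: (17.1384,153.8205) → (44.6057,153.8205) → (44.6057,94.8792) → (17.1384,94.8792) → (17.1384,153.8205) (closed)

[3] `<path>` quadratic bezier, #ff0000→score S582 F2015: (22.0742,75.4188) → (54.9627,94.8247) → (88.0468,109.0011) → (121.3265,117.9481)

[4] `<path>` quadratic bezier, #000000→engrave S184 F2977: (54.8965,67.3203) → (62.8473,39.4477) → (59.9282,23.4125) → (46.1394,19.2149)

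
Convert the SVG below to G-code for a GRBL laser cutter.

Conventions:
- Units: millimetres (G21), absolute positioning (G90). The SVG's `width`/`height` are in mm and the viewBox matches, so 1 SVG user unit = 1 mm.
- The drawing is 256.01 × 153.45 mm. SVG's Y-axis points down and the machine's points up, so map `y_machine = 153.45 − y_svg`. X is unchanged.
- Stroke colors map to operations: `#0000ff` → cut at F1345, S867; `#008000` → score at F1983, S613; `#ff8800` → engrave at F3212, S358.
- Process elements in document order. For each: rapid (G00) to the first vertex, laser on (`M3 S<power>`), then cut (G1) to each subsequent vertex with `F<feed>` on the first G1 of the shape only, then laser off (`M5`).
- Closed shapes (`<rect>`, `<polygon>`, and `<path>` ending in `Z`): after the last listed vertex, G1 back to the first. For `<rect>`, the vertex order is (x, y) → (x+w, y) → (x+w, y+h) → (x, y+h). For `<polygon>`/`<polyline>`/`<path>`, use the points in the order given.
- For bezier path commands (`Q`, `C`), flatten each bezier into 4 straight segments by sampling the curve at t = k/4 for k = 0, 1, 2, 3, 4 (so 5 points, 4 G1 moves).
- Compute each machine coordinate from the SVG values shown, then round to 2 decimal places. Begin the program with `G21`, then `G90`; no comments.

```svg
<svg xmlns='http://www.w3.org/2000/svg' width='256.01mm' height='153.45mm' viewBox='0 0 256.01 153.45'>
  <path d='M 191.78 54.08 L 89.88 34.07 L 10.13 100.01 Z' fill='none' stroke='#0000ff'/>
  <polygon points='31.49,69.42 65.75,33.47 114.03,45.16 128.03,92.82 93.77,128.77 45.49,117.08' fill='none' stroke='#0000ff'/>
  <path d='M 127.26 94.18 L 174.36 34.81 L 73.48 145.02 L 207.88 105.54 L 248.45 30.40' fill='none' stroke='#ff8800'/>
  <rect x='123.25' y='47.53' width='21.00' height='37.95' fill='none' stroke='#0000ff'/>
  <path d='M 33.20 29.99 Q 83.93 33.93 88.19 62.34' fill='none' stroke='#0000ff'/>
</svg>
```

Since the viewBox matches the mm dimensions, user units are millimetres directly. The only transform is the Y-flip y_m = 153.45 − y_svg.

Shape 1 is a closed polygon drawn with `<path>`. Its stroke #0000ff means cut at S867, F1345. After flipping Y the toolpath is (191.78,99.37) → (89.88,119.38) → (10.13,53.44) → (191.78,99.37), returning to the start.

Shape 2 is a regular polygon drawn with `<polygon>`. Its stroke #0000ff means cut at S867, F1345. After flipping Y the toolpath is (31.49,84.03) → (65.75,119.98) → (114.03,108.29) → (128.03,60.63) → (93.77,24.68) → (45.49,36.37) → (31.49,84.03), returning to the start.

Shape 3 is a open polyline drawn with `<path>`. Its stroke #ff8800 means engrave at S358, F3212. After flipping Y the toolpath is (127.26,59.27) → (174.36,118.64) → (73.48,8.43) → (207.88,47.91) → (248.45,123.05).

Shape 4 is a rectangle drawn with `<rect>`. Its stroke #0000ff means cut at S867, F1345. After flipping Y the toolpath is (123.25,105.92) → (144.25,105.92) → (144.25,67.97) → (123.25,67.97) → (123.25,105.92), returning to the start.

Shape 5 is a quadratic bezier drawn with `<path>`. Its stroke #0000ff means cut at S867, F1345. After flipping Y the toolpath is (33.20,123.46) → (55.66,119.96) → (72.31,113.40) → (83.16,103.79) → (88.19,91.11).

G21
G90
G00 X191.78 Y99.37
M3 S867
G1 X89.88 Y119.38 F1345
G1 X10.13 Y53.44
G1 X191.78 Y99.37
M5
G00 X31.49 Y84.03
M3 S867
G1 X65.75 Y119.98 F1345
G1 X114.03 Y108.29
G1 X128.03 Y60.63
G1 X93.77 Y24.68
G1 X45.49 Y36.37
G1 X31.49 Y84.03
M5
G00 X127.26 Y59.27
M3 S358
G1 X174.36 Y118.64 F3212
G1 X73.48 Y8.43
G1 X207.88 Y47.91
G1 X248.45 Y123.05
M5
G00 X123.25 Y105.92
M3 S867
G1 X144.25 Y105.92 F1345
G1 X144.25 Y67.97
G1 X123.25 Y67.97
G1 X123.25 Y105.92
M5
G00 X33.20 Y123.46
M3 S867
G1 X55.66 Y119.96 F1345
G1 X72.31 Y113.40
G1 X83.16 Y103.79
G1 X88.19 Y91.11
M5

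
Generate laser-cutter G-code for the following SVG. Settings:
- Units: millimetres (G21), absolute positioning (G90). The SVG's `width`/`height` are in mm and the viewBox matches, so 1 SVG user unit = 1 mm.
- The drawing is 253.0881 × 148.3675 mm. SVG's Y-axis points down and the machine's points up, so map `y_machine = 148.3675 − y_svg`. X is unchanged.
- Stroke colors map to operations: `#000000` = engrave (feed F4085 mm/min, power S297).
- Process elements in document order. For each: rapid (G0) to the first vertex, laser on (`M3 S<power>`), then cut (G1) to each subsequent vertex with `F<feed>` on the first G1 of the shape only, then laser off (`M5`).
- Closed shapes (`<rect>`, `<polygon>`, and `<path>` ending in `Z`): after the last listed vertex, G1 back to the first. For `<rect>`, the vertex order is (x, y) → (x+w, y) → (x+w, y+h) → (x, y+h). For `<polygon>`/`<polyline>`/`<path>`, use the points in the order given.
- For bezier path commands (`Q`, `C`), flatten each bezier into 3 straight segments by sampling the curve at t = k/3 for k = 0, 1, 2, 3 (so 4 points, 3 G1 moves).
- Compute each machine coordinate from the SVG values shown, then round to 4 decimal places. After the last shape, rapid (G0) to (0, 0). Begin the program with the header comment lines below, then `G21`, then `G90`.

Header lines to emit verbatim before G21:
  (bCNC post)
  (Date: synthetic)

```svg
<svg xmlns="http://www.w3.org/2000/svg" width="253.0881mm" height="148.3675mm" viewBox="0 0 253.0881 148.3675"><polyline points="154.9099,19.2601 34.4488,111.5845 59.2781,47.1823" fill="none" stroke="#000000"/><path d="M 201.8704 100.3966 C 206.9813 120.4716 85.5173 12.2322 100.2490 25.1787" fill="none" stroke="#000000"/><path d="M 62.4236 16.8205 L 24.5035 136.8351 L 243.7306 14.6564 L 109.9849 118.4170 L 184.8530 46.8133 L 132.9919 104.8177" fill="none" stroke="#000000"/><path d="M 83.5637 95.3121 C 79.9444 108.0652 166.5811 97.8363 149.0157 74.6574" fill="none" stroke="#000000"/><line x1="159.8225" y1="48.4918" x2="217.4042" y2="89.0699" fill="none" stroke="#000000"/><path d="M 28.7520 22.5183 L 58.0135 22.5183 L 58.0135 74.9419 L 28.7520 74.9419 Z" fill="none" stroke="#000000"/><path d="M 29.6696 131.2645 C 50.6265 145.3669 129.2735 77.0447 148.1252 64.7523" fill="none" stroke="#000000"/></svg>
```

viewBox `0 0 253.0881 148.3675` with mm width/height → 1 unit = 1 mm. Flip: y_m = 148.3675 − y_svg.

**Shape 1** — `<polyline>` open polyline, stroke `#000000` → engrave (S297, F4085). Machine vertices: (154.9099,129.1074) → (34.4488,36.7830) → (59.2781,101.1852). Open path.

**Shape 2** — `<path>` cubic bezier, stroke `#000000` → engrave (S297, F4085). Control points (SVG): P0=(201.8704,100.3966), P1=(206.9813,120.4716), P2=(85.5173,12.2322), P3=(100.2490,25.1787); sampled at t=k/3. Machine vertices: (201.8704,47.9709) → (174.5219,61.4266) → (121.1836,104.9808) → (100.2490,123.1888). Open path.

**Shape 3** — `<path>` open polyline, stroke `#000000` → engrave (S297, F4085). Machine vertices: (62.4236,131.5470) → (24.5035,11.5324) → (243.7306,133.7111) → (109.9849,29.9505) → (184.8530,101.5542) → (132.9919,43.5498). Open path.

**Shape 4** — `<path>` cubic bezier, stroke `#000000` → engrave (S297, F4085). Control points (SVG): P0=(83.5637,95.3121), P1=(79.9444,108.0652), P2=(166.5811,97.8363), P3=(149.0157,74.6574); sampled at t=k/3. Machine vertices: (83.5637,53.0554) → (102.8276,47.5914) → (139.0492,55.2194) → (149.0157,73.7101). Open path.

**Shape 5** — `<line>` line segment, stroke `#000000` → engrave (S297, F4085). Machine vertices: (159.8225,99.8757) → (217.4042,59.2976). Open path.

**Shape 6** — `<path>` rectangle, stroke `#000000` → engrave (S297, F4085). Machine vertices: (28.7520,125.8492) → (58.0135,125.8492) → (58.0135,73.4256) → (28.7520,73.4256) → (28.7520,125.8492). Closed: final G1 returns to the first vertex.

**Shape 7** — `<path>` cubic bezier, stroke `#000000` → engrave (S297, F4085). Control points (SVG): P0=(29.6696,131.2645), P1=(50.6265,145.3669), P2=(129.2735,77.0447), P3=(148.1252,64.7523); sampled at t=k/3. Machine vertices: (29.6696,17.1030) → (65.5052,25.3475) → (113.6930,57.7741) → (148.1252,83.6152). Open path.

(bCNC post)
(Date: synthetic)
G21
G90
G0 X154.9099 Y129.1074
M3 S297
G1 X34.4488 Y36.7830 F4085
G1 X59.2781 Y101.1852
M5
G0 X201.8704 Y47.9709
M3 S297
G1 X174.5219 Y61.4266 F4085
G1 X121.1836 Y104.9808
G1 X100.2490 Y123.1888
M5
G0 X62.4236 Y131.5470
M3 S297
G1 X24.5035 Y11.5324 F4085
G1 X243.7306 Y133.7111
G1 X109.9849 Y29.9505
G1 X184.8530 Y101.5542
G1 X132.9919 Y43.5498
M5
G0 X83.5637 Y53.0554
M3 S297
G1 X102.8276 Y47.5914 F4085
G1 X139.0492 Y55.2194
G1 X149.0157 Y73.7101
M5
G0 X159.8225 Y99.8757
M3 S297
G1 X217.4042 Y59.2976 F4085
M5
G0 X28.7520 Y125.8492
M3 S297
G1 X58.0135 Y125.8492 F4085
G1 X58.0135 Y73.4256
G1 X28.7520 Y73.4256
G1 X28.7520 Y125.8492
M5
G0 X29.6696 Y17.1030
M3 S297
G1 X65.5052 Y25.3475 F4085
G1 X113.6930 Y57.7741
G1 X148.1252 Y83.6152
M5
G0 X0.0000 Y0.0000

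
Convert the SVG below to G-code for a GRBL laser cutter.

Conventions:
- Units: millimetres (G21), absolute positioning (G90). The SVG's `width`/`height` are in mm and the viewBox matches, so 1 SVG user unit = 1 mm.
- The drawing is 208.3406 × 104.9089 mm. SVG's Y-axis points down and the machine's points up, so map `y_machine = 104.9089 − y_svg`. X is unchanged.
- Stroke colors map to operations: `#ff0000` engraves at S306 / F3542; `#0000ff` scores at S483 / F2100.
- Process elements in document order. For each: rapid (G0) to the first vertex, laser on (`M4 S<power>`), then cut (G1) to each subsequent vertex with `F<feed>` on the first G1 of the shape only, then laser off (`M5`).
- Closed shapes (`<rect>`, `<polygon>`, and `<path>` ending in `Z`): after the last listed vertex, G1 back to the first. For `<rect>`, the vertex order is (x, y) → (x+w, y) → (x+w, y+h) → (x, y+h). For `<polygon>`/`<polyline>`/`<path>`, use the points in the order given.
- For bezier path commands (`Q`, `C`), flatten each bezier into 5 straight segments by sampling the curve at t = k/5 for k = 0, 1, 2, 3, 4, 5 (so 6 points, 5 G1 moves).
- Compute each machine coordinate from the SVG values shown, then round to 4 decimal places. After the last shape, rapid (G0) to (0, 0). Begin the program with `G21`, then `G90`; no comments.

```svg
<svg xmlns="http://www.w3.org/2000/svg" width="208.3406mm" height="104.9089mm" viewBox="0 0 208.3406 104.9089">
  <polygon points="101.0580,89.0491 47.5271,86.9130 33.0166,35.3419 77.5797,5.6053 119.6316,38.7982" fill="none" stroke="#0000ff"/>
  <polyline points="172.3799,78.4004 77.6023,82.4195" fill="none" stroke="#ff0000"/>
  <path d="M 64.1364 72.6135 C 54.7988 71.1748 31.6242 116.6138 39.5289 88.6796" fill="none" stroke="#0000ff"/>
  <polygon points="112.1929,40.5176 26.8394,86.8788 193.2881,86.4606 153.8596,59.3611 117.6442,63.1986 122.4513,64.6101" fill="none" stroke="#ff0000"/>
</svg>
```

G21
G90
G0 X101.0580 Y15.8598
M4 S483
G1 X47.5271 Y17.9959 F2100
G1 X33.0166 Y69.5670
G1 X77.5797 Y99.3036
G1 X119.6316 Y66.1107
G1 X101.0580 Y15.8598
M5
G0 X172.3799 Y26.5085
M4 S306
G1 X77.6023 Y22.4894 F3542
M5
G0 X64.1364 Y32.2954
M4 S483
G1 X57.2327 Y28.4953 F2100
G1 X49.1642 Y19.2166
G1 X42.0867 Y10.2313
G1 X38.1563 Y7.3116
G1 X39.5289 Y16.2293
M5
G0 X112.1929 Y64.3913
M4 S306
G1 X26.8394 Y18.0301 F3542
G1 X193.2881 Y18.4483
G1 X153.8596 Y45.5478
G1 X117.6442 Y41.7103
G1 X122.4513 Y40.2988
G1 X112.1929 Y64.3913
M5
G0 X0.0000 Y0.0000

Since the viewBox matches the mm dimensions, user units are millimetres directly. The only transform is the Y-flip y_m = 104.9089 − y_svg.

Shape 1 is a regular polygon drawn with `<polygon>`. Its stroke #0000ff means score at S483, F2100. After flipping Y the toolpath is (101.0580,15.8598) → (47.5271,17.9959) → (33.0166,69.5670) → (77.5797,99.3036) → (119.6316,66.1107) → (101.0580,15.8598), returning to the start.

Shape 2 is a line segment drawn with `<polyline>`. Its stroke #ff0000 means engrave at S306, F3542. After flipping Y the toolpath is (172.3799,26.5085) → (77.6023,22.4894).

Shape 3 is a cubic bezier drawn with `<path>`. Its stroke #0000ff means score at S483, F2100. After flipping Y the toolpath is (64.1364,32.2954) → (57.2327,28.4953) → (49.1642,19.2166) → (42.0867,10.2313) → (38.1563,7.3116) → (39.5289,16.2293).

Shape 4 is a closed polygon drawn with `<polygon>`. Its stroke #ff0000 means engrave at S306, F3542. After flipping Y the toolpath is (112.1929,64.3913) → (26.8394,18.0301) → (193.2881,18.4483) → (153.8596,45.5478) → (117.6442,41.7103) → (122.4513,40.2988) → (112.1929,64.3913), returning to the start.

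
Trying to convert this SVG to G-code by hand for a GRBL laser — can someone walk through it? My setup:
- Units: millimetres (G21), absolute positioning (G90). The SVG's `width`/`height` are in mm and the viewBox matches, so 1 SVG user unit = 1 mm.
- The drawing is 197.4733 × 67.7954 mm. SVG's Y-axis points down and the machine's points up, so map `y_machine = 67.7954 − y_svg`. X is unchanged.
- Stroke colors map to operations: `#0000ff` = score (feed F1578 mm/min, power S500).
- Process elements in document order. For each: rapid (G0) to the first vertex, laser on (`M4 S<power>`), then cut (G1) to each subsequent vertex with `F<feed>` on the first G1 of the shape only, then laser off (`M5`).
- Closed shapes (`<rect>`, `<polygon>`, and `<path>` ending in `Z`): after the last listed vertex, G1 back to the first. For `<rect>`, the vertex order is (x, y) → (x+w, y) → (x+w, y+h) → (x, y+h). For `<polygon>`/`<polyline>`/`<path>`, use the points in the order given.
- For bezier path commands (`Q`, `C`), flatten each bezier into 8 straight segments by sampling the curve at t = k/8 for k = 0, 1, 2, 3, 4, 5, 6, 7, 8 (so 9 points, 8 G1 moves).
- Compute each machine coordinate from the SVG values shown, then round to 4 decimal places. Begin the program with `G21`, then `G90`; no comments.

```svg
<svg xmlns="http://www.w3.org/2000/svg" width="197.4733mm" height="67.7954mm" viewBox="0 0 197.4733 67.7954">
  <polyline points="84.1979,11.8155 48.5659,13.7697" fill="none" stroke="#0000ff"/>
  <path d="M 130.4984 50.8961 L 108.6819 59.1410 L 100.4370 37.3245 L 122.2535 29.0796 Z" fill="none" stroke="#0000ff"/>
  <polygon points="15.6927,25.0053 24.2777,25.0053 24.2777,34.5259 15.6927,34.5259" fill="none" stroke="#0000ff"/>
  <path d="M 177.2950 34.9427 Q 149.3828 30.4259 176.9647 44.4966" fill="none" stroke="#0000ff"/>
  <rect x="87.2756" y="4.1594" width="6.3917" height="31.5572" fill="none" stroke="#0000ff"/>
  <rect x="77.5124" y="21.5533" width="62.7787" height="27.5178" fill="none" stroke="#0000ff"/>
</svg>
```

viewBox `0 0 197.4733 67.7954` with mm width/height → 1 unit = 1 mm. Flip: y_m = 67.7954 − y_svg.

**Shape 1** — `<polyline>` line segment, stroke `#0000ff` → score (S500, F1578). Machine vertices: (84.1979,55.9799) → (48.5659,54.0257). Open path.

**Shape 2** — `<path>` regular polygon, stroke `#0000ff` → score (S500, F1578). Machine vertices: (130.4984,16.8993) → (108.6819,8.6544) → (100.4370,30.4709) → (122.2535,38.7158) → (130.4984,16.8993). Closed: final G1 returns to the first vertex.

**Shape 3** — `<polygon>` rectangle, stroke `#0000ff` → score (S500, F1578). Machine vertices: (15.6927,42.7901) → (24.2777,42.7901) → (24.2777,33.2695) → (15.6927,33.2695) → (15.6927,42.7901). Closed: final G1 returns to the first vertex.

**Shape 4** — `<path>` quadratic bezier, stroke `#0000ff` → score (S500, F1578). Control points (SVG): P0=(177.2950,34.9427), P1=(149.3828,30.4259), P2=(176.9647,44.4966); sampled at t=k/8. Machine vertices: (177.2950,32.8527) → (171.1840,33.6915) → (166.8073,33.9494) → (164.1647,33.6264) → (163.2563,32.7226) → (164.0821,31.2380) → (166.6421,29.1724) → (170.9363,26.5260) → (176.9647,23.2988). Open path.

**Shape 5** — `<rect>` rectangle, stroke `#0000ff` → score (S500, F1578). Machine vertices: (87.2756,63.6360) → (93.6673,63.6360) → (93.6673,32.0788) → (87.2756,32.0788) → (87.2756,63.6360). Closed: final G1 returns to the first vertex.

**Shape 6** — `<rect>` rectangle, stroke `#0000ff` → score (S500, F1578). Machine vertices: (77.5124,46.2421) → (140.2911,46.2421) → (140.2911,18.7243) → (77.5124,18.7243) → (77.5124,46.2421). Closed: final G1 returns to the first vertex.

G21
G90
G0 X84.1979 Y55.9799
M4 S500
G1 X48.5659 Y54.0257 F1578
M5
G0 X130.4984 Y16.8993
M4 S500
G1 X108.6819 Y8.6544 F1578
G1 X100.4370 Y30.4709
G1 X122.2535 Y38.7158
G1 X130.4984 Y16.8993
M5
G0 X15.6927 Y42.7901
M4 S500
G1 X24.2777 Y42.7901 F1578
G1 X24.2777 Y33.2695
G1 X15.6927 Y33.2695
G1 X15.6927 Y42.7901
M5
G0 X177.2950 Y32.8527
M4 S500
G1 X171.1840 Y33.6915 F1578
G1 X166.8073 Y33.9494
G1 X164.1647 Y33.6264
G1 X163.2563 Y32.7226
G1 X164.0821 Y31.2380
G1 X166.6421 Y29.1724
G1 X170.9363 Y26.5260
G1 X176.9647 Y23.2988
M5
G0 X87.2756 Y63.6360
M4 S500
G1 X93.6673 Y63.6360 F1578
G1 X93.6673 Y32.0788
G1 X87.2756 Y32.0788
G1 X87.2756 Y63.6360
M5
G0 X77.5124 Y46.2421
M4 S500
G1 X140.2911 Y46.2421 F1578
G1 X140.2911 Y18.7243
G1 X77.5124 Y18.7243
G1 X77.5124 Y46.2421
M5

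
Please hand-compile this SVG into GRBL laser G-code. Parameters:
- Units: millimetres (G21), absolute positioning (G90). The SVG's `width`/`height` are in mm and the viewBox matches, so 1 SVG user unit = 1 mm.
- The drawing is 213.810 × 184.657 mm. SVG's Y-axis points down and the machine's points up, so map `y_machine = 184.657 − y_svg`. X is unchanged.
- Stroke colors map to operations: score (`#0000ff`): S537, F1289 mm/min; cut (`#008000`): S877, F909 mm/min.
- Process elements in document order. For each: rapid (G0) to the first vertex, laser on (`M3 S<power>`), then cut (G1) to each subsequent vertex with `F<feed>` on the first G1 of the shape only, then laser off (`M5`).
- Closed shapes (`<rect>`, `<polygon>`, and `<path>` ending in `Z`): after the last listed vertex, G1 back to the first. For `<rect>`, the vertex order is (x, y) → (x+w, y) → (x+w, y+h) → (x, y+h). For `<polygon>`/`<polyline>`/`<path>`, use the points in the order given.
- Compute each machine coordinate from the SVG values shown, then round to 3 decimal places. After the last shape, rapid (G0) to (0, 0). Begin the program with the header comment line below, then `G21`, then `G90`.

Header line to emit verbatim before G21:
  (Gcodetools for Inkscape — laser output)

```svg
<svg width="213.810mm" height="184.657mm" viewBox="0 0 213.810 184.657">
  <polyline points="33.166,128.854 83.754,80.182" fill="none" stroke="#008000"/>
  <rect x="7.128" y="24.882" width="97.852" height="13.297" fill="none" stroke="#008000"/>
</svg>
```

viewBox `0 0 213.810 184.657` with mm width/height → 1 unit = 1 mm. Flip: y_m = 184.657 − y_svg.

**Shape 1** — `<polyline>` line segment, stroke `#008000` → cut (S877, F909). Machine vertices: (33.166,55.803) → (83.754,104.475). Open path.

**Shape 2** — `<rect>` rectangle, stroke `#008000` → cut (S877, F909). Machine vertices: (7.128,159.775) → (104.980,159.775) → (104.980,146.478) → (7.128,146.478) → (7.128,159.775). Closed: final G1 returns to the first vertex.

(Gcodetools for Inkscape — laser output)
G21
G90
G0 X33.166 Y55.803
M3 S877
G1 X83.754 Y104.475 F909
M5
G0 X7.128 Y159.775
M3 S877
G1 X104.980 Y159.775 F909
G1 X104.980 Y146.478
G1 X7.128 Y146.478
G1 X7.128 Y159.775
M5
G0 X0.000 Y0.000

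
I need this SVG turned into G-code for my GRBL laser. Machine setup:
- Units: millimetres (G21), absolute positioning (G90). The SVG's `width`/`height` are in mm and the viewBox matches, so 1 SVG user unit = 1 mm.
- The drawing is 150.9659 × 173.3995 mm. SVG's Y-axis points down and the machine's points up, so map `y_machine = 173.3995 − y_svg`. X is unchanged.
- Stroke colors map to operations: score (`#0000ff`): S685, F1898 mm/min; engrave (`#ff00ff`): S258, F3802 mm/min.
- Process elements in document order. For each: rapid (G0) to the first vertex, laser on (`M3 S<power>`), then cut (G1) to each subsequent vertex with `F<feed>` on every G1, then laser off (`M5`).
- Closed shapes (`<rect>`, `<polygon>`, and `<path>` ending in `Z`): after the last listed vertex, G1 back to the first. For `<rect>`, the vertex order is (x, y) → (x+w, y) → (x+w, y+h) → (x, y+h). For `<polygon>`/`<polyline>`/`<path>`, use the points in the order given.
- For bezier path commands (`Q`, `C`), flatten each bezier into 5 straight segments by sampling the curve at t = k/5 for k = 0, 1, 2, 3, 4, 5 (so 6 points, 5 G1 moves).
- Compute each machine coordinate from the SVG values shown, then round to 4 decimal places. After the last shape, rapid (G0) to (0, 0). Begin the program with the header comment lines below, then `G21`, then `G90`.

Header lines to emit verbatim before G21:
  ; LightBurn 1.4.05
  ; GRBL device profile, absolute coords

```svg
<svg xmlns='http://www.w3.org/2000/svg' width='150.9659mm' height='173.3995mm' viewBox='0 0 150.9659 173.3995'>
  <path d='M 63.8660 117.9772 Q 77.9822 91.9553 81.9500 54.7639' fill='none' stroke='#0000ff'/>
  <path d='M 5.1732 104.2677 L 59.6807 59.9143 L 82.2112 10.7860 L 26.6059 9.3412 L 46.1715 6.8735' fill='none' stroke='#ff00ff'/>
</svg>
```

viewBox `0 0 150.9659 173.3995` with mm width/height → 1 unit = 1 mm. Flip: y_m = 173.3995 − y_svg.

**Shape 1** — `<path>` quadratic bezier, stroke `#0000ff` → score (S685, F1898). Control points (SVG): P0=(63.8660,117.9772), P1=(77.9822,91.9553), P2=(81.9500,54.7639); sampled at t=k/5. Machine vertices: (63.8660,55.4223) → (69.1065,66.2778) → (73.5352,78.0269) → (77.1520,90.6696) → (79.9569,104.2058) → (81.9500,118.6356). Open path.

**Shape 2** — `<path>` open polyline, stroke `#ff00ff` → engrave (S258, F3802). Machine vertices: (5.1732,69.1318) → (59.6807,113.4852) → (82.2112,162.6135) → (26.6059,164.0583) → (46.1715,166.5260). Open path.

; LightBurn 1.4.05
; GRBL device profile, absolute coords
G21
G90
G0 X63.8660 Y55.4223
M3 S685
G1 X69.1065 Y66.2778 F1898
G1 X73.5352 Y78.0269 F1898
G1 X77.1520 Y90.6696 F1898
G1 X79.9569 Y104.2058 F1898
G1 X81.9500 Y118.6356 F1898
M5
G0 X5.1732 Y69.1318
M3 S258
G1 X59.6807 Y113.4852 F3802
G1 X82.2112 Y162.6135 F3802
G1 X26.6059 Y164.0583 F3802
G1 X46.1715 Y166.5260 F3802
M5
G0 X0.0000 Y0.0000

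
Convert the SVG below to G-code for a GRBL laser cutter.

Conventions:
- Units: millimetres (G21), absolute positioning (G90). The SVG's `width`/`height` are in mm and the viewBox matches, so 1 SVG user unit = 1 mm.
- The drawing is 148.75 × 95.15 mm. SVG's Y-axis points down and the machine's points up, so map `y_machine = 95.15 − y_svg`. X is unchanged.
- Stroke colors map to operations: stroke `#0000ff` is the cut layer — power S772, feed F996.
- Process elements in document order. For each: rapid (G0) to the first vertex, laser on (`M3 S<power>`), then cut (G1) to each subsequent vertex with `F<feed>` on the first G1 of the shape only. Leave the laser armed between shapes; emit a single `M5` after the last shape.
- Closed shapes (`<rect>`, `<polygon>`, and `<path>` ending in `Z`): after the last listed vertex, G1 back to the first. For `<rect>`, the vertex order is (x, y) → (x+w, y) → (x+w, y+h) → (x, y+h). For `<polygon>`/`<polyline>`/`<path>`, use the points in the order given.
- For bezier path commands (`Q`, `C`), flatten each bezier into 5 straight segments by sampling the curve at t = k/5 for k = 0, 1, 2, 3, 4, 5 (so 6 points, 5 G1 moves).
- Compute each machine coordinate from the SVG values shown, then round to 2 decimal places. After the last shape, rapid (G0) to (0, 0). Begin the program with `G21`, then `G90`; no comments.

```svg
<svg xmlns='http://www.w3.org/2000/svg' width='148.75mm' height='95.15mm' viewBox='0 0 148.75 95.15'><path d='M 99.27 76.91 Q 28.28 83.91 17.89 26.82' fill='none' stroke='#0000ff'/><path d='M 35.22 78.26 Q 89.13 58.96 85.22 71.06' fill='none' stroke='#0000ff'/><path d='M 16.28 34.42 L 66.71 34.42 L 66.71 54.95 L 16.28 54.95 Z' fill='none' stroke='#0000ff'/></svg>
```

G21
G90
G0 X99.27 Y18.24
M3 S772
G1 X73.30 Y18.00 F996
G1 X52.17 Y22.89
G1 X35.90 Y32.91
G1 X24.47 Y48.06
G1 X17.89 Y68.33
G0 X35.22 Y16.89
M3 S772
G1 X54.47 Y23.35 F996
G1 X69.10 Y27.31
G1 X79.10 Y28.75
G1 X84.47 Y27.67
G1 X85.22 Y24.09
G0 X16.28 Y60.73
M3 S772
G1 X66.71 Y60.73 F996
G1 X66.71 Y40.20
G1 X16.28 Y40.20
G1 X16.28 Y60.73
M5
G0 X0.00 Y0.00

viewBox `0 0 148.75 95.15` with mm width/height → 1 unit = 1 mm. Flip: y_m = 95.15 − y_svg.

**Shape 1** — `<path>` quadratic bezier, stroke `#0000ff` → cut (S772, F996). Control points (SVG): P0=(99.27,76.91), P1=(28.28,83.91), P2=(17.89,26.82); sampled at t=k/5. Machine vertices: (99.27,18.24) → (73.30,18.00) → (52.17,22.89) → (35.90,32.91) → (24.47,48.06) → (17.89,68.33). Open path.

**Shape 2** — `<path>` quadratic bezier, stroke `#0000ff` → cut (S772, F996). Control points (SVG): P0=(35.22,78.26), P1=(89.13,58.96), P2=(85.22,71.06); sampled at t=k/5. Machine vertices: (35.22,16.89) → (54.47,23.35) → (69.10,27.31) → (79.10,28.75) → (84.47,27.67) → (85.22,24.09). Open path.

**Shape 3** — `<path>` rectangle, stroke `#0000ff` → cut (S772, F996). Machine vertices: (16.28,60.73) → (66.71,60.73) → (66.71,40.20) → (16.28,40.20) → (16.28,60.73). Closed: final G1 returns to the first vertex.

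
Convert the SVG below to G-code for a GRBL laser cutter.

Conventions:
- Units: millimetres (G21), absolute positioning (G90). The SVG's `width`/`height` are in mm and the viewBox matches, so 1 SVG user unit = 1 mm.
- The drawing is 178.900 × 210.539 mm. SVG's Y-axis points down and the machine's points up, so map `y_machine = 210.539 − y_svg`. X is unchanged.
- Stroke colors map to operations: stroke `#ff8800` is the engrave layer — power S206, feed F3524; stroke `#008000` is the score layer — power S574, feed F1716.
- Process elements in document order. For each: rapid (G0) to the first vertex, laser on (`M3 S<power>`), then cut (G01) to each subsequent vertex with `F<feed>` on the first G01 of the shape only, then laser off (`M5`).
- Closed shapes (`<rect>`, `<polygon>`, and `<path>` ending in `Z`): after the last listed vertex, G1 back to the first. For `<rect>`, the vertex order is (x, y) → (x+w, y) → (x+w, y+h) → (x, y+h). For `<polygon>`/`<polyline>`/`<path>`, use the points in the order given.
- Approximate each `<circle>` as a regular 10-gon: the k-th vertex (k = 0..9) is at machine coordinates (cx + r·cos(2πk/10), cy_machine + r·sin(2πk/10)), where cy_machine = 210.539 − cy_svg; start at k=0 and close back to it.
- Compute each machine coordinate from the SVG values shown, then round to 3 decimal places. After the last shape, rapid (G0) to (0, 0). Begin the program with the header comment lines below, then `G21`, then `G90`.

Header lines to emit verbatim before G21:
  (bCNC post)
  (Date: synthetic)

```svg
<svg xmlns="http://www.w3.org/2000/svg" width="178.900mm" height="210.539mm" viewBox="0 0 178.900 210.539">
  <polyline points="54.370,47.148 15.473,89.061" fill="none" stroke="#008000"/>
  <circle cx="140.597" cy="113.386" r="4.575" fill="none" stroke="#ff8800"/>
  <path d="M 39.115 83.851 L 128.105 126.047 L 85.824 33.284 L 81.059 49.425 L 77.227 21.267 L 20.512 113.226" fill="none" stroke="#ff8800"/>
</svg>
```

Since the viewBox matches the mm dimensions, user units are millimetres directly. The only transform is the Y-flip y_m = 210.539 − y_svg.

Shape 1 is a line segment drawn with `<polyline>`. Its stroke #008000 means score at S574, F1716. After flipping Y the toolpath is (54.370,163.391) → (15.473,121.478).

Shape 2 is a circle drawn with `<circle>`. Its stroke #ff8800 means engrave at S206, F3524. After flipping Y the toolpath is (145.172,97.153) → (144.298,99.842) → (142.011,101.504) → (139.183,101.504) → (136.896,99.842) → (136.022,97.153) → (136.896,94.464) → (139.183,92.802) → (142.011,92.802) → (144.298,94.464) → (145.172,97.153), returning to the start.

Shape 3 is a open polyline drawn with `<path>`. Its stroke #ff8800 means engrave at S206, F3524. After flipping Y the toolpath is (39.115,126.688) → (128.105,84.492) → (85.824,177.255) → (81.059,161.114) → (77.227,189.272) → (20.512,97.313).

(bCNC post)
(Date: synthetic)
G21
G90
G0 X54.370 Y163.391
M3 S574
G01 X15.473 Y121.478 F1716
M5
G0 X145.172 Y97.153
M3 S206
G01 X144.298 Y99.842 F3524
G01 X142.011 Y101.504
G01 X139.183 Y101.504
G01 X136.896 Y99.842
G01 X136.022 Y97.153
G01 X136.896 Y94.464
G01 X139.183 Y92.802
G01 X142.011 Y92.802
G01 X144.298 Y94.464
G01 X145.172 Y97.153
M5
G0 X39.115 Y126.688
M3 S206
G01 X128.105 Y84.492 F3524
G01 X85.824 Y177.255
G01 X81.059 Y161.114
G01 X77.227 Y189.272
G01 X20.512 Y97.313
M5
G0 X0.000 Y0.000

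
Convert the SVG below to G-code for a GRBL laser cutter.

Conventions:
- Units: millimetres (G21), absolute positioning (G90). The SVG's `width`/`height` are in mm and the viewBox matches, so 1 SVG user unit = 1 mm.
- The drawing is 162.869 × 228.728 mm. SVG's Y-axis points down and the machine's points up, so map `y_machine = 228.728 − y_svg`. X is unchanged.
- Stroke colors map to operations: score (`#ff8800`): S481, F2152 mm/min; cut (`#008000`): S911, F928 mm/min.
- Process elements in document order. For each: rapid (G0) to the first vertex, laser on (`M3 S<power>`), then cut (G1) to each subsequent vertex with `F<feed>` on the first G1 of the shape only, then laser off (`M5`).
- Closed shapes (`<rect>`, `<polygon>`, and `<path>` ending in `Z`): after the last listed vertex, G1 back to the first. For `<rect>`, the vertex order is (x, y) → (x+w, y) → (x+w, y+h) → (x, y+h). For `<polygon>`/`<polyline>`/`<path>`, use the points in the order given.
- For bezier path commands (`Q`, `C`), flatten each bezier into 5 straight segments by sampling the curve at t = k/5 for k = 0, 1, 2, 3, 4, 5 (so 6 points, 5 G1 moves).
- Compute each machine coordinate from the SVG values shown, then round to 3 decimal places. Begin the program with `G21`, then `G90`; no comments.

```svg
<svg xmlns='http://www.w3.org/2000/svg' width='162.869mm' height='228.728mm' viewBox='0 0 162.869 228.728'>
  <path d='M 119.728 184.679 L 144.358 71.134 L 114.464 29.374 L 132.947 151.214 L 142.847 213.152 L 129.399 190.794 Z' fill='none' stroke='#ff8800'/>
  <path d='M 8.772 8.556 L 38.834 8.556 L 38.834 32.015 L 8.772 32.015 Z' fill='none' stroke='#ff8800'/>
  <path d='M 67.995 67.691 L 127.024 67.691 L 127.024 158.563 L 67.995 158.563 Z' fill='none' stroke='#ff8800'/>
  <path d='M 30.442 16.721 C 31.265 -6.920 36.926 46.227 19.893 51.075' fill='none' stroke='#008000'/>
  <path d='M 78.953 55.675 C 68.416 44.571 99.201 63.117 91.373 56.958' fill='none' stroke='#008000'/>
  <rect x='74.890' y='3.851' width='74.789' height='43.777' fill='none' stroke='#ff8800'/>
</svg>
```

viewBox `0 0 162.869 228.728` with mm width/height → 1 unit = 1 mm. Flip: y_m = 228.728 − y_svg.

**Shape 1** — `<path>` closed polygon, stroke `#ff8800` → score (S481, F2152). Machine vertices: (119.728,44.049) → (144.358,157.594) → (114.464,199.354) → (132.947,77.514) → (142.847,15.576) → (129.399,37.934) → (119.728,44.049). Closed: final G1 returns to the first vertex.

**Shape 2** — `<path>` rectangle, stroke `#ff8800` → score (S481, F2152). Machine vertices: (8.772,220.172) → (38.834,220.172) → (38.834,196.713) → (8.772,196.713) → (8.772,220.172). Closed: final G1 returns to the first vertex.

**Shape 3** — `<path>` rectangle, stroke `#ff8800` → score (S481, F2152). Machine vertices: (67.995,161.037) → (127.024,161.037) → (127.024,70.165) → (67.995,70.165) → (67.995,161.037). Closed: final G1 returns to the first vertex.

**Shape 4** — `<path>` cubic bezier, stroke `#008000` → cut (S911, F928). Control points (SVG): P0=(30.442,16.721), P1=(31.265,-6.920), P2=(36.926,46.227), P3=(19.893,51.075); sampled at t=k/5. Machine vertices: (30.442,212.007) → (31.296,217.978) → (31.990,211.524) → (31.202,198.649) → (27.610,185.357) → (19.893,177.653). Open path.

**Shape 5** — `<path>` cubic bezier, stroke `#008000` → cut (S911, F928). Control points (SVG): P0=(78.953,55.675), P1=(68.416,44.571), P2=(99.201,63.117), P3=(91.373,56.958); sampled at t=k/5. Machine vertices: (78.953,173.053) → (76.950,176.592) → (81.027,175.625) → (87.348,172.759) → (92.076,170.604) → (91.373,171.770). Open path.

**Shape 6** — `<rect>` rectangle, stroke `#ff8800` → score (S481, F2152). Machine vertices: (74.890,224.877) → (149.679,224.877) → (149.679,181.100) → (74.890,181.100) → (74.890,224.877). Closed: final G1 returns to the first vertex.

G21
G90
G0 X119.728 Y44.049
M3 S481
G1 X144.358 Y157.594 F2152
G1 X114.464 Y199.354
G1 X132.947 Y77.514
G1 X142.847 Y15.576
G1 X129.399 Y37.934
G1 X119.728 Y44.049
M5
G0 X8.772 Y220.172
M3 S481
G1 X38.834 Y220.172 F2152
G1 X38.834 Y196.713
G1 X8.772 Y196.713
G1 X8.772 Y220.172
M5
G0 X67.995 Y161.037
M3 S481
G1 X127.024 Y161.037 F2152
G1 X127.024 Y70.165
G1 X67.995 Y70.165
G1 X67.995 Y161.037
M5
G0 X30.442 Y212.007
M3 S911
G1 X31.296 Y217.978 F928
G1 X31.990 Y211.524
G1 X31.202 Y198.649
G1 X27.610 Y185.357
G1 X19.893 Y177.653
M5
G0 X78.953 Y173.053
M3 S911
G1 X76.950 Y176.592 F928
G1 X81.027 Y175.625
G1 X87.348 Y172.759
G1 X92.076 Y170.604
G1 X91.373 Y171.770
M5
G0 X74.890 Y224.877
M3 S481
G1 X149.679 Y224.877 F2152
G1 X149.679 Y181.100
G1 X74.890 Y181.100
G1 X74.890 Y224.877
M5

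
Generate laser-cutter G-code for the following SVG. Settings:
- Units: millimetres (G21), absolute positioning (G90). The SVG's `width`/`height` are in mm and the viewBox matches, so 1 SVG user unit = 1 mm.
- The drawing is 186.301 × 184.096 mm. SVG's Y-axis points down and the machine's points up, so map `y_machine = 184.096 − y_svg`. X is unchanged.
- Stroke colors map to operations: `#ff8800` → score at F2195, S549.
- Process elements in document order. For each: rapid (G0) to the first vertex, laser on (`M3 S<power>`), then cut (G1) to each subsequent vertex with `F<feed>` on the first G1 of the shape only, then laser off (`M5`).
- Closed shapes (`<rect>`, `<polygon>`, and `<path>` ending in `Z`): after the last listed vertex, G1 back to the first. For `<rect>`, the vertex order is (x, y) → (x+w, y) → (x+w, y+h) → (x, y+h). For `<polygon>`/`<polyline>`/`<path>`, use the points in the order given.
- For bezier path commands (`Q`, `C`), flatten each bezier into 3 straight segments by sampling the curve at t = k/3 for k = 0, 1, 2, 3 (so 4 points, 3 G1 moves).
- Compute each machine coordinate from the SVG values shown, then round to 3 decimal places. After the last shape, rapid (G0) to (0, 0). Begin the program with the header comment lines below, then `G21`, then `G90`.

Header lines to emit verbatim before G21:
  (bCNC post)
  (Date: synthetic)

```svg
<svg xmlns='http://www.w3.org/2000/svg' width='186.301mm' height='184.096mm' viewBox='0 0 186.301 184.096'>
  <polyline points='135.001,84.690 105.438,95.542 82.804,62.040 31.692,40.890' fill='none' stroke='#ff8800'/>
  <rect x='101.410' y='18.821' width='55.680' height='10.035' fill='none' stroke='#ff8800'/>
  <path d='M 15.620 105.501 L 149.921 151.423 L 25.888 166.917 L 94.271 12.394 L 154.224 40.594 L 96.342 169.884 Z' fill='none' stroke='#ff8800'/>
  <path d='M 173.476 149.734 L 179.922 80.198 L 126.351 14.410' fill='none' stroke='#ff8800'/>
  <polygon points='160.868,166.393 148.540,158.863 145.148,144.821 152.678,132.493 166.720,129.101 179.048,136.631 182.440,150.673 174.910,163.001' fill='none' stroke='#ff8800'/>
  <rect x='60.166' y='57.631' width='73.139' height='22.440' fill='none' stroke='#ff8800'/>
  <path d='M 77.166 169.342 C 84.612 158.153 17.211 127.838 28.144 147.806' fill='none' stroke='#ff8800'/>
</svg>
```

Since the viewBox matches the mm dimensions, user units are millimetres directly. The only transform is the Y-flip y_m = 184.096 − y_svg.

Shape 1 is a open polyline drawn with `<polyline>`. Its stroke #ff8800 means score at S549, F2195. After flipping Y the toolpath is (135.001,99.406) → (105.438,88.554) → (82.804,122.056) → (31.692,143.206).

Shape 2 is a rectangle drawn with `<rect>`. Its stroke #ff8800 means score at S549, F2195. After flipping Y the toolpath is (101.410,165.275) → (157.090,165.275) → (157.090,155.240) → (101.410,155.240) → (101.410,165.275), returning to the start.

Shape 3 is a closed polygon drawn with `<path>`. Its stroke #ff8800 means score at S549, F2195. After flipping Y the toolpath is (15.620,78.595) → (149.921,32.673) → (25.888,17.179) → (94.271,171.702) → (154.224,143.502) → (96.342,14.212) → (15.620,78.595), returning to the start.

Shape 4 is a open polyline drawn with `<path>`. Its stroke #ff8800 means score at S549, F2195. After flipping Y the toolpath is (173.476,34.362) → (179.922,103.898) → (126.351,169.686).

Shape 5 is a regular polygon drawn with `<polygon>`. Its stroke #ff8800 means score at S549, F2195. After flipping Y the toolpath is (160.868,17.703) → (148.540,25.233) → (145.148,39.275) → (152.678,51.603) → (166.720,54.995) → (179.048,47.465) → (182.440,33.423) → (174.910,21.095) → (160.868,17.703), returning to the start.

Shape 6 is a rectangle drawn with `<rect>`. Its stroke #ff8800 means score at S549, F2195. After flipping Y the toolpath is (60.166,126.465) → (133.305,126.465) → (133.305,104.025) → (60.166,104.025) → (60.166,126.465), returning to the start.

Shape 7 is a cubic bezier drawn with `<path>`. Its stroke #ff8800 means score at S549, F2195. After flipping Y the toolpath is (77.166,14.754) → (65.336,29.748) → (37.649,42.068) → (28.144,36.290).

(bCNC post)
(Date: synthetic)
G21
G90
G0 X135.001 Y99.406
M3 S549
G1 X105.438 Y88.554 F2195
G1 X82.804 Y122.056
G1 X31.692 Y143.206
M5
G0 X101.410 Y165.275
M3 S549
G1 X157.090 Y165.275 F2195
G1 X157.090 Y155.240
G1 X101.410 Y155.240
G1 X101.410 Y165.275
M5
G0 X15.620 Y78.595
M3 S549
G1 X149.921 Y32.673 F2195
G1 X25.888 Y17.179
G1 X94.271 Y171.702
G1 X154.224 Y143.502
G1 X96.342 Y14.212
G1 X15.620 Y78.595
M5
G0 X173.476 Y34.362
M3 S549
G1 X179.922 Y103.898 F2195
G1 X126.351 Y169.686
M5
G0 X160.868 Y17.703
M3 S549
G1 X148.540 Y25.233 F2195
G1 X145.148 Y39.275
G1 X152.678 Y51.603
G1 X166.720 Y54.995
G1 X179.048 Y47.465
G1 X182.440 Y33.423
G1 X174.910 Y21.095
G1 X160.868 Y17.703
M5
G0 X60.166 Y126.465
M3 S549
G1 X133.305 Y126.465 F2195
G1 X133.305 Y104.025
G1 X60.166 Y104.025
G1 X60.166 Y126.465
M5
G0 X77.166 Y14.754
M3 S549
G1 X65.336 Y29.748 F2195
G1 X37.649 Y42.068
G1 X28.144 Y36.290
M5
G0 X0.000 Y0.000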